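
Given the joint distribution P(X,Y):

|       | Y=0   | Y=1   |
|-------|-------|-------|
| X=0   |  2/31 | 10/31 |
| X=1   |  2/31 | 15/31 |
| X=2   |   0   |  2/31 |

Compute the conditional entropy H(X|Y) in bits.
1.2438 bits

H(X|Y) = H(X,Y) - H(Y)

H(X,Y) = -Σ_{x,y} P(x,y) log₂ P(x,y). Per-cell terms -P(x,y)·log₂P(x,y):
  X=0: 0.2551, 0.5265
  X=1: 0.2551, 0.5068
  X=2: 0.0000, 0.2551
  (cells with P = 0 contribute 0)
Sum of the 6 terms: H(X,Y) = 1.7986 bits

Marginal of Y (column sums):
  P(Y=0) = 2/31 + 2/31 + 0 = 4/31
  P(Y=1) = 10/31 + 15/31 + 2/31 = 27/31
H(Y) = -[(4/31)·log₂(4/31) + (27/31)·log₂(27/31)]
  = 0.3812 + 0.1736 = 0.5548 bits

H(X|Y) = H(X,Y) - H(Y) = 1.7986 - 0.5548 = 1.2438 bits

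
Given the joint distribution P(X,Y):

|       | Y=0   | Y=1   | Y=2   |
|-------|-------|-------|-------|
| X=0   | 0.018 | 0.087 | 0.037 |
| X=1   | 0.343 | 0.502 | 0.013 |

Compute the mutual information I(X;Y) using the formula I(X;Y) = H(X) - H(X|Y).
0.0891 bits

I(X;Y) = H(X) - H(X|Y)

Marginal of X (row sums):
  P(X=0) = 0.018 + 0.087 + 0.037 = 0.142
  P(X=1) = 0.343 + 0.502 + 0.013 = 0.858
H(X) = -[0.142·log₂(0.142) + 0.858·log₂(0.858)]
  = 0.399877 + 0.189575 = 0.58945 bits

Marginal of Y (column sums):
  P(Y=0) = 0.018 + 0.343 = 0.361
  P(Y=1) = 0.087 + 0.502 = 0.589
  P(Y=2) = 0.037 + 0.013 = 0.050
H(X|Y) = Σ_y P(y)·H(X|Y=y):
  Y=0: P(Y=0) = 0.361, P(X|Y=0) = (18/361, 343/361) → H(X|Y=0) = 0.285808
  Y=1: P(Y=1) = 0.589, P(X|Y=1) = (87/589, 502/589) → H(X|Y=1) = 0.604075
  Y=2: P(Y=2) = 0.050, P(X|Y=2) = (37/50, 13/50) → H(X|Y=2) = 0.826746
H(X|Y) = 0.361·0.285808 + 0.589·0.604075 + 0.050·0.826746 = 0.50031 bits

I(X;Y) = H(X) - H(X|Y) = 0.58945 - 0.50031 = 0.0891 bits

Cross-check via I(X;Y) = H(X) + H(Y) - H(X,Y): computing H(Y) from the column sums and H(X,Y) from the 6 cells in the same way gives H(Y) = 1.19654 bits and H(X,Y) = 1.69685 bits, so
I(X;Y) = 0.58945 + 1.19654 - 1.69685 = 0.0891 bits ✓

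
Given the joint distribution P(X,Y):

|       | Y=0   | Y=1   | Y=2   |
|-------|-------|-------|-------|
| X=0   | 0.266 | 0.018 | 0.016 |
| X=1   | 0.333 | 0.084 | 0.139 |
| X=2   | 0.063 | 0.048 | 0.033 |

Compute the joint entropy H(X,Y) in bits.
2.5561 bits

H(X,Y) = -Σ_{x,y} P(x,y) log₂ P(x,y). Per-cell terms -P(x,y)·log₂P(x,y):
  X=0: 0.50819, 0.10433, 0.09545
  X=1: 0.52827, 0.30017, 0.39571
  X=2: 0.25128, 0.21028, 0.16241
Sum of the 9 terms: H(X,Y) = 2.5561 bits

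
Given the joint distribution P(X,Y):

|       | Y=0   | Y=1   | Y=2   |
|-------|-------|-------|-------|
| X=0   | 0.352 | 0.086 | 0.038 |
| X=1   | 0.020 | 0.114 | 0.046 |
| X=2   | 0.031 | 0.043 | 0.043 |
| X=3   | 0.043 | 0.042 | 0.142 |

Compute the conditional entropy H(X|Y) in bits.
1.4760 bits

H(X|Y) = H(X,Y) - H(Y)

H(X,Y) = -Σ_{x,y} P(x,y) log₂ P(x,y). Per-cell terms -P(x,y)·log₂P(x,y):
  X=0: 0.5302, 0.3044, 0.1793
  X=1: 0.1129, 0.3571, 0.2043
  X=2: 0.1554, 0.1952, 0.1952
  X=3: 0.1952, 0.1921, 0.3999
Sum of the 12 terms: H(X,Y) = 3.0212 bits

Marginal of Y (column sums):
  P(Y=0) = 0.352 + 0.020 + 0.031 + 0.043 = 0.446
  P(Y=1) = 0.086 + 0.114 + 0.043 + 0.042 = 0.285
  P(Y=2) = 0.038 + 0.046 + 0.043 + 0.142 = 0.269
H(Y) = -[0.446·log₂(0.446) + 0.285·log₂(0.285) + 0.269·log₂(0.269)]
  = 0.5195 + 0.5161 + 0.5096 = 1.5452 bits

H(X|Y) = H(X,Y) - H(Y) = 3.0212 - 1.5452 = 1.4760 bits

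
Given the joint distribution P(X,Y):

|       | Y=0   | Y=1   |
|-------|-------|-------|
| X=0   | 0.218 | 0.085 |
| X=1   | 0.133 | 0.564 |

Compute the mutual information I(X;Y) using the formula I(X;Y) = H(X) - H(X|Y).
0.1854 bits

I(X;Y) = H(X) - H(X|Y)

Marginal of X (row sums):
  P(X=0) = 0.218 + 0.085 = 0.303
  P(X=1) = 0.133 + 0.564 = 0.697
H(X) = -[0.303·log₂(0.303) + 0.697·log₂(0.697)]
  = 0.52195 + 0.36298 = 0.8849 bits

Marginal of Y (column sums):
  P(Y=0) = 0.218 + 0.133 = 0.351
  P(Y=1) = 0.085 + 0.564 = 0.649
H(X|Y) = Σ_y P(y)·H(X|Y=y):
  Y=0: P(Y=0) = 0.351, P(X|Y=0) = (218/351, 133/351) → H(X|Y=0) = 0.95727
  Y=1: P(Y=1) = 0.649, P(X|Y=1) = (85/649, 564/649) → H(X|Y=1) = 0.56009
H(X|Y) = 0.351·0.95727 + 0.649·0.56009 = 0.6995 bits

I(X;Y) = H(X) - H(X|Y) = 0.8849 - 0.6995 = 0.1854 bits

Cross-check via I(X;Y) = H(X) + H(Y) - H(X,Y): computing H(Y) from the column sums and H(X,Y) from the 4 cells in the same way gives H(Y) = 0.9350 bits and H(X,Y) = 1.6345 bits, so
I(X;Y) = 0.8849 + 0.9350 - 1.6345 = 0.1854 bits ✓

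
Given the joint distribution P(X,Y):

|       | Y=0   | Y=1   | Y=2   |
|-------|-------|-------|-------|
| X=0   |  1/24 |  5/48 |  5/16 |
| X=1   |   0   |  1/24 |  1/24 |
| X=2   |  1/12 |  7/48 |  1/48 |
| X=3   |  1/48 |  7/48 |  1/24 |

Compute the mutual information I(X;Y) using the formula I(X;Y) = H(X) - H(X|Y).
0.2691 bits

I(X;Y) = H(X) - H(X|Y)

Marginal of X (row sums):
  P(X=0) = 1/24 + 5/48 + 5/16 = 11/24
  P(X=1) = 0 + 1/24 + 1/24 = 1/12
  P(X=2) = 1/12 + 7/48 + 1/48 = 1/4
  P(X=3) = 1/48 + 7/48 + 1/24 = 5/24
H(X) = -[(11/24)·log₂(11/24) + (1/12)·log₂(1/12) + (1/4)·log₂(1/4) + (5/24)·log₂(5/24)]
  = 0.515868 + 0.298747 + 0.500000 + 0.471466 = 1.786081 bits

Marginal of Y (column sums):
  P(Y=0) = 1/24 + 0 + 1/12 + 1/48 = 7/48
  P(Y=1) = 5/48 + 1/24 + 7/48 + 7/48 = 7/16
  P(Y=2) = 5/16 + 1/24 + 1/48 + 1/24 = 5/12
H(X|Y) = Σ_y P(y)·H(X|Y=y):
  Y=0: P(Y=0) = 7/48, P(X|Y=0) = (2/7, 0, 4/7, 1/7) → H(X|Y=0) = 1.378783
  Y=1: P(Y=1) = 7/16, P(X|Y=1) = (5/21, 2/21, 1/3, 1/3) → H(X|Y=1) = 1.872669
  Y=2: P(Y=2) = 5/12, P(X|Y=2) = (3/4, 1/10, 1/20, 1/10) → H(X|Y=2) = 1.191760
H(X|Y) = (7/48)·1.378783 + (7/16)·1.872669 + (5/12)·1.191760 = 1.516932 bits

I(X;Y) = H(X) - H(X|Y) = 1.786081 - 1.516932 = 0.2691 bits

Cross-check via I(X;Y) = H(X) + H(Y) - H(X,Y): computing H(Y) from the column sums and H(X,Y) from the 12 cells in the same way gives H(Y) = 1.453114 bits and H(X,Y) = 2.970046 bits, so
I(X;Y) = 1.786081 + 1.453114 - 2.970046 = 0.2691 bits ✓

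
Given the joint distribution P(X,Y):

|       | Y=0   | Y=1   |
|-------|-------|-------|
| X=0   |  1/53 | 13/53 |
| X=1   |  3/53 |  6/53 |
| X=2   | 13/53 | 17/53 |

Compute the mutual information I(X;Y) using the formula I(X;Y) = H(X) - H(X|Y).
0.0924 bits

I(X;Y) = H(X) - H(X|Y)

Marginal of X (row sums):
  P(X=0) = 1/53 + 13/53 = 14/53
  P(X=1) = 3/53 + 6/53 = 9/53
  P(X=2) = 13/53 + 17/53 = 30/53
H(X) = -[(14/53)·log₂(14/53) + (9/53)·log₂(9/53) + (30/53)·log₂(30/53)]
  = 0.5073 + 0.4344 + 0.4647 = 1.4064 bits

Marginal of Y (column sums):
  P(Y=0) = 1/53 + 3/53 + 13/53 = 17/53
  P(Y=1) = 13/53 + 6/53 + 17/53 = 36/53
H(X|Y) = Σ_y P(y)·H(X|Y=y):
  Y=0: P(Y=0) = 17/53, P(X|Y=0) = (1/17, 3/17, 13/17) → H(X|Y=0) = 0.9780
  Y=1: P(Y=1) = 36/53, P(X|Y=1) = (13/36, 1/6, 17/36) → H(X|Y=1) = 1.4726
H(X|Y) = (17/53)·0.9780 + (36/53)·1.4726 = 1.3140 bits

I(X;Y) = H(X) - H(X|Y) = 1.4064 - 1.3140 = 0.0924 bits

Cross-check via I(X;Y) = H(X) + H(Y) - H(X,Y): computing H(Y) from the column sums and H(X,Y) from the 6 cells in the same way gives H(Y) = 0.9052 bits and H(X,Y) = 2.2192 bits, so
I(X;Y) = 1.4064 + 0.9052 - 2.2192 = 0.0924 bits ✓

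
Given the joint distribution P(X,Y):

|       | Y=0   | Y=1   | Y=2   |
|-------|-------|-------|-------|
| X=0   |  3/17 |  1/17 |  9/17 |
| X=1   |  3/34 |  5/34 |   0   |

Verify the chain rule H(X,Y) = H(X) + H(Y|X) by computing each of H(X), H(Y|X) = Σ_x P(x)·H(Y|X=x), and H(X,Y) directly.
H(X) = 0.7871 bits, H(Y|X) = 1.0964 bits, H(X,Y) = 1.8836 bits

Marginal of X (row sums):
  P(X=0) = 3/17 + 1/17 + 9/17 = 13/17
  P(X=1) = 3/34 + 5/34 + 0 = 4/17
H(X) = -[(13/17)·log₂(13/17) + (4/17)·log₂(4/17)]
  = 0.29596 + 0.49117 = 0.7871 bits

H(Y|X) = Σ_x P(x)·H(Y|X=x):
  X=0: P(X=0) = 13/17, P(Y|X=0) = (3/13, 1/13, 9/13) → H(Y|X=0) = 1.14012
  X=1: P(X=1) = 4/17, P(Y|X=1) = (3/8, 5/8, 0) → H(Y|X=1) = 0.95443
H(Y|X) = (13/17)·1.14012 + (4/17)·0.95443 = 1.0964 bits

H(X,Y) = -Σ_{x,y} P(x,y) log₂ P(x,y). Per-cell terms -P(x,y)·log₂P(x,y):
  X=0: 0.44162, 0.24044, 0.48576
  X=1: 0.30904, 0.40670, 0.00000
  (cells with P = 0 contribute 0)
Sum of the 6 terms: H(X,Y) = 1.8836 bits

Chain rule check:
  H(X) + H(Y|X) = 0.7871 + 1.0964 = 1.8835 bits
  H(X,Y) = 1.8836 bits
✓ Chain rule verified (Δ = 0.0001 is 4-dp rounding noise: each of the three values was rounded independently).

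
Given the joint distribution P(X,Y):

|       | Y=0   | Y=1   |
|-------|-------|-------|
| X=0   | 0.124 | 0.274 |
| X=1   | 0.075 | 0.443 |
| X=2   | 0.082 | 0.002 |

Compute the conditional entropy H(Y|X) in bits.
0.6789 bits

H(Y|X) = H(X,Y) - H(X)

H(X,Y) = -Σ_{x,y} P(x,y) log₂ P(x,y). Per-cell terms -P(x,y)·log₂P(x,y):
  X=0: 0.37344, 0.51176
  X=1: 0.28027, 0.52036
  X=2: 0.29588, 0.01793
Sum of the 6 terms: H(X,Y) = 1.99964 bits

Marginal of X (row sums):
  P(X=0) = 0.124 + 0.274 = 0.398
  P(X=1) = 0.075 + 0.443 = 0.518
  P(X=2) = 0.082 + 0.002 = 0.084
H(X) = -[0.398·log₂(0.398) + 0.518·log₂(0.518) + 0.084·log₂(0.084)]
  = 0.52901 + 0.49157 + 0.30017 = 1.32075 bits

H(Y|X) = H(X,Y) - H(X) = 1.99964 - 1.32075 = 0.6789 bits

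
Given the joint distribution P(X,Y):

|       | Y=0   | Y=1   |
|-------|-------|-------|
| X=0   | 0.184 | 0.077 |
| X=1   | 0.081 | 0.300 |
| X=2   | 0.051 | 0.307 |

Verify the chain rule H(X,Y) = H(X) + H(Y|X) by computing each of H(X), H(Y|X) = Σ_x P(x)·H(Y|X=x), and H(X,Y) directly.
H(X) = 1.5667 bits, H(Y|X) = 0.7242 bits, H(X,Y) = 2.2910 bits

Marginal of X (row sums):
  P(X=0) = 0.184 + 0.077 = 0.261
  P(X=1) = 0.081 + 0.300 = 0.381
  P(X=2) = 0.051 + 0.307 = 0.358
H(X) = -[0.261·log₂(0.261) + 0.381·log₂(0.381) + 0.358·log₂(0.358)]
  = 0.5058 + 0.5304 + 0.5305 = 1.5667 bits

H(Y|X) = Σ_x P(x)·H(Y|X=x):
  X=0: P(X=0) = 0.261, P(Y|X=0) = (184/261, 77/261) → H(Y|X=0) = 0.8751
  X=1: P(X=1) = 0.381, P(Y|X=1) = (27/127, 100/127) → H(Y|X=1) = 0.7464
  X=2: P(X=2) = 0.358, P(Y|X=2) = (51/358, 307/358) → H(Y|X=2) = 0.5906
H(Y|X) = 0.261·0.8751 + 0.381·0.7464 + 0.358·0.5906 = 0.7242 bits

H(X,Y) = -Σ_{x,y} P(x,y) log₂ P(x,y). Per-cell terms -P(x,y)·log₂P(x,y):
  X=0: 0.4494, 0.2848
  X=1: 0.2937, 0.5211
  X=2: 0.2190, 0.5230
Sum of the 6 terms: H(X,Y) = 2.2910 bits

Chain rule check:
  H(X) + H(Y|X) = 1.5667 + 0.7242 = 2.2909 bits
  H(X,Y) = 2.2910 bits
✓ Chain rule verified (Δ = 0.0001 is 4-dp rounding noise: each of the three values was rounded independently).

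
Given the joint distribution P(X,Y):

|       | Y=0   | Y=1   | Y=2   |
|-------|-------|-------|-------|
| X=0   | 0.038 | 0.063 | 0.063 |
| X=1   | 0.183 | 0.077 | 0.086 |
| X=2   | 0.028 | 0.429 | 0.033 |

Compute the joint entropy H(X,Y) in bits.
2.5500 bits

H(X,Y) = -Σ_{x,y} P(x,y) log₂ P(x,y). Per-cell terms -P(x,y)·log₂P(x,y):
  X=0: 0.179279, 0.251276, 0.251276
  X=1: 0.448365, 0.284823, 0.304399
  X=2: 0.144436, 0.523788, 0.162406
Sum of the 9 terms: H(X,Y) = 2.5500 bits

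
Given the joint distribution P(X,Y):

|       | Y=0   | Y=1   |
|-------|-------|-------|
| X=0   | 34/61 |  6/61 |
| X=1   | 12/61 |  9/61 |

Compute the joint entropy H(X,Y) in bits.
1.6679 bits

H(X,Y) = -Σ_{x,y} P(x,y) log₂ P(x,y). Per-cell terms -P(x,y)·log₂P(x,y):
  X=0: 0.4700, 0.3291
  X=1: 0.4615, 0.4073
Sum of the 4 terms: H(X,Y) = 1.6679 bits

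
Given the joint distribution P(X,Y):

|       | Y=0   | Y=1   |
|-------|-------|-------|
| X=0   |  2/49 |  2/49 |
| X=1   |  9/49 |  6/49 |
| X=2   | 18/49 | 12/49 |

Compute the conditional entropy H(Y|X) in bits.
0.9733 bits

H(Y|X) = H(X,Y) - H(X)

H(X,Y) = -Σ_{x,y} P(x,y) log₂ P(x,y). Per-cell terms -P(x,y)·log₂P(x,y):
  X=0: 0.188356, 0.188356
  X=1: 0.449042, 0.370989
  X=2: 0.530737, 0.497081
Sum of the 6 terms: H(X,Y) = 2.22456 bits

Marginal of X (row sums):
  P(X=0) = 2/49 + 2/49 = 4/49
  P(X=1) = 9/49 + 6/49 = 15/49
  P(X=2) = 18/49 + 12/49 = 30/49
H(X) = -[(4/49)·log₂(4/49) + (15/49)·log₂(15/49) + (30/49)·log₂(30/49)]
  = 0.295078 + 0.522802 + 0.433359 = 1.25124 bits

H(Y|X) = H(X,Y) - H(X) = 2.22456 - 1.25124 = 0.9733 bits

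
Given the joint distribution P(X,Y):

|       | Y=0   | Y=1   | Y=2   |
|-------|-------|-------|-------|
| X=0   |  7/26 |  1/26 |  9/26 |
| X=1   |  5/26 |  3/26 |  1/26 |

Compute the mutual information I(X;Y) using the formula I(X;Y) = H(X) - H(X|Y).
0.1731 bits

I(X;Y) = H(X) - H(X|Y)

Marginal of X (row sums):
  P(X=0) = 7/26 + 1/26 + 9/26 = 17/26
  P(X=1) = 5/26 + 3/26 + 1/26 = 9/26
H(X) = -[(17/26)·log₂(17/26) + (9/26)·log₂(9/26)]
  = 0.4007926 + 0.5297936 = 0.930586 bits

Marginal of Y (column sums):
  P(Y=0) = 7/26 + 5/26 = 6/13
  P(Y=1) = 1/26 + 3/26 = 2/13
  P(Y=2) = 9/26 + 1/26 = 5/13
H(X|Y) = Σ_y P(y)·H(X|Y=y):
  Y=0: P(Y=0) = 6/13, P(X|Y=0) = (7/12, 5/12) → H(X|Y=0) = 0.9798688
  Y=1: P(Y=1) = 2/13, P(X|Y=1) = (1/4, 3/4) → H(X|Y=1) = 0.8112781
  Y=2: P(Y=2) = 5/13, P(X|Y=2) = (9/10, 1/10) → H(X|Y=2) = 0.4689956
H(X|Y) = (6/13)·0.9798688 + (2/13)·0.8112781 + (5/13)·0.4689956 = 0.757442 bits

I(X;Y) = H(X) - H(X|Y) = 0.930586 - 0.757442 = 0.1731 bits

Cross-check via I(X;Y) = H(X) + H(Y) - H(X,Y): computing H(Y) from the column sums and H(X,Y) from the 6 cells in the same way gives H(Y) = 1.460485 bits and H(X,Y) = 2.217927 bits, so
I(X;Y) = 0.930586 + 1.460485 - 2.217927 = 0.1731 bits ✓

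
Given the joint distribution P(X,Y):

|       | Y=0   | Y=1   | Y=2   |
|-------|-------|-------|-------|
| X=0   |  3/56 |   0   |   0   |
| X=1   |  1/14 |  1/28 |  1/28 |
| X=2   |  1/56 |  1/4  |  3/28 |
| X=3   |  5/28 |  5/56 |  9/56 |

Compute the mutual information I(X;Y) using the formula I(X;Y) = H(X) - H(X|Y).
0.2914 bits

I(X;Y) = H(X) - H(X|Y)

Marginal of X (row sums):
  P(X=0) = 3/56 + 0 + 0 = 3/56
  P(X=1) = 1/14 + 1/28 + 1/28 = 1/7
  P(X=2) = 1/56 + 1/4 + 3/28 = 3/8
  P(X=3) = 5/28 + 5/56 + 9/56 = 3/7
H(X) = -[(3/56)·log₂(3/56) + (1/7)·log₂(1/7) + (3/8)·log₂(3/8) + (3/7)·log₂(3/7)]
  = 0.226200 + 0.401051 + 0.530639 + 0.523882 = 1.681772 bits

Marginal of Y (column sums):
  P(Y=0) = 3/56 + 1/14 + 1/56 + 5/28 = 9/28
  P(Y=1) = 0 + 1/28 + 1/4 + 5/56 = 3/8
  P(Y=2) = 0 + 1/28 + 3/28 + 9/56 = 17/56
H(X|Y) = Σ_y P(y)·H(X|Y=y):
  Y=0: P(Y=0) = 9/28, P(X|Y=0) = (1/6, 2/9, 1/18, 5/9) → H(X|Y=0) = 1.615805
  Y=1: P(Y=1) = 3/8, P(X|Y=1) = (0, 2/21, 2/3, 5/21) → H(X|Y=1) = 1.206003
  Y=2: P(Y=2) = 17/56, P(X|Y=2) = (0, 2/17, 6/17, 9/17) → H(X|Y=2) = 1.379280
H(X|Y) = (9/28)·1.615805 + (3/8)·1.206003 + (17/56)·1.379280 = 1.390327 bits

I(X;Y) = H(X) - H(X|Y) = 1.681772 - 1.390327 = 0.2914 bits

Cross-check via I(X;Y) = H(X) + H(Y) - H(X,Y): computing H(Y) from the column sums and H(X,Y) from the 12 cells in the same way gives H(Y) = 1.579066 bits and H(X,Y) = 2.969393 bits, so
I(X;Y) = 1.681772 + 1.579066 - 2.969393 = 0.2914 bits ✓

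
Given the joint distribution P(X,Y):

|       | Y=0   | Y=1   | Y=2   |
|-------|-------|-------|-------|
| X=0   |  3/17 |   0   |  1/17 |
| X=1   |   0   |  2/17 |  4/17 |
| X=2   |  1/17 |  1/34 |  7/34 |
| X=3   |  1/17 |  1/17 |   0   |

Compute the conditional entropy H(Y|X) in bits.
0.9729 bits

H(Y|X) = H(X,Y) - H(X)

H(X,Y) = -Σ_{x,y} P(x,y) log₂ P(x,y). Per-cell terms -P(x,y)·log₂P(x,y):
  X=0: 0.441618, 0.000000, 0.240439
  X=1: 0.000000, 0.363231, 0.491168
  X=2: 0.240439, 0.149631, 0.469434
  X=3: 0.240439, 0.240439, 0.000000
  (cells with P = 0 contribute 0)
Sum of the 12 terms: H(X,Y) = 2.87684 bits

Marginal of X (row sums):
  P(X=0) = 3/17 + 0 + 1/17 = 4/17
  P(X=1) = 0 + 2/17 + 4/17 = 6/17
  P(X=2) = 1/17 + 1/34 + 7/34 = 5/17
  P(X=3) = 1/17 + 1/17 + 0 = 2/17
H(X) = -[(4/17)·log₂(4/17) + (6/17)·log₂(6/17) + (5/17)·log₂(5/17) + (2/17)·log₂(2/17)]
  = 0.491168 + 0.530294 + 0.519275 + 0.363231 = 1.90397 bits

H(Y|X) = H(X,Y) - H(X) = 2.87684 - 1.90397 = 0.9729 bits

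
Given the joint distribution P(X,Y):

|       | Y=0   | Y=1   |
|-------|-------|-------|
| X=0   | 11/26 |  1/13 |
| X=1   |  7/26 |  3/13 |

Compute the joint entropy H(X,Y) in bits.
1.8076 bits

H(X,Y) = -Σ_{x,y} P(x,y) log₂ P(x,y). Per-cell terms -P(x,y)·log₂P(x,y):
  X=0: 0.52504, 0.28465
  X=1: 0.50968, 0.48819
Sum of the 4 terms: H(X,Y) = 1.8076 bits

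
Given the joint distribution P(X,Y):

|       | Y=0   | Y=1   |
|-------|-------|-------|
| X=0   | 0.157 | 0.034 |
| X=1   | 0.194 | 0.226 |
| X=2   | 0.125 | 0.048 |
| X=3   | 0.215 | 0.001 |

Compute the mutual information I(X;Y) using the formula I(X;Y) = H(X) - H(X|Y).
0.1881 bits

I(X;Y) = H(X) - H(X|Y)

Marginal of X (row sums):
  P(X=0) = 0.157 + 0.034 = 0.191
  P(X=1) = 0.194 + 0.226 = 0.420
  P(X=2) = 0.125 + 0.048 = 0.173
  P(X=3) = 0.215 + 0.001 = 0.216
H(X) = -[0.191·log₂(0.191) + 0.420·log₂(0.420) + 0.173·log₂(0.173) + 0.216·log₂(0.216)]
  = 0.45618 + 0.52565 + 0.43789 + 0.47755 = 1.89727 bits

Marginal of Y (column sums):
  P(Y=0) = 0.157 + 0.194 + 0.125 + 0.215 = 0.691
  P(Y=1) = 0.034 + 0.226 + 0.048 + 0.001 = 0.309
H(X|Y) = Σ_y P(y)·H(X|Y=y):
  Y=0: P(Y=0) = 0.691, P(X|Y=0) = (157/691, 194/691, 125/691, 215/691) → H(X|Y=0) = 1.97057
  Y=1: P(Y=1) = 0.309, P(X|Y=1) = (34/309, 226/309, 16/103, 1/309) → H(X|Y=1) = 1.12450
H(X|Y) = 0.691·1.97057 + 0.309·1.12450 = 1.70913 bits

I(X;Y) = H(X) - H(X|Y) = 1.89727 - 1.70913 = 0.1881 bits

Cross-check via I(X;Y) = H(X) + H(Y) - H(X,Y): computing H(Y) from the column sums and H(X,Y) from the 8 cells in the same way gives H(Y) = 0.89202 bits and H(X,Y) = 2.60115 bits, so
I(X;Y) = 1.89727 + 0.89202 - 2.60115 = 0.1881 bits ✓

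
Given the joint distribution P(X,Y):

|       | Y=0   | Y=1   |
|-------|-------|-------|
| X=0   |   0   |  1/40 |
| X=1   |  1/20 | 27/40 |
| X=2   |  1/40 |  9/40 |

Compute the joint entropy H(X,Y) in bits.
1.3491 bits

H(X,Y) = -Σ_{x,y} P(x,y) log₂ P(x,y). Per-cell terms -P(x,y)·log₂P(x,y):
  X=0: 0.0000, 0.1330
  X=1: 0.2161, 0.3828
  X=2: 0.1330, 0.4842
  (cells with P = 0 contribute 0)
Sum of the 6 terms: H(X,Y) = 1.3491 bits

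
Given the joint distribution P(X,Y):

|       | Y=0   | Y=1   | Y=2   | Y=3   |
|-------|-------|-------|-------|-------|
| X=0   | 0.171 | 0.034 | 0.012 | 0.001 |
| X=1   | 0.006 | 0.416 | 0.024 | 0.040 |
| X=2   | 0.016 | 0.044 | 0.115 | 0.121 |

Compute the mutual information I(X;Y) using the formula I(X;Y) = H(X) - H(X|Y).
0.7079 bits

I(X;Y) = H(X) - H(X|Y)

Marginal of X (row sums):
  P(X=0) = 0.171 + 0.034 + 0.012 + 0.001 = 0.218
  P(X=1) = 0.006 + 0.416 + 0.024 + 0.040 = 0.486
  P(X=2) = 0.016 + 0.044 + 0.115 + 0.121 = 0.296
H(X) = -[0.218·log₂(0.218) + 0.486·log₂(0.486) + 0.296·log₂(0.296)]
  = 0.4791 + 0.5059 + 0.5199 = 1.5049 bits

Marginal of Y (column sums):
  P(Y=0) = 0.171 + 0.006 + 0.016 = 0.193
  P(Y=1) = 0.034 + 0.416 + 0.044 = 0.494
  P(Y=2) = 0.012 + 0.024 + 0.115 = 0.151
  P(Y=3) = 0.001 + 0.040 + 0.121 = 0.162
H(X|Y) = Σ_y P(y)·H(X|Y=y):
  Y=0: P(Y=0) = 0.193, P(X|Y=0) = (171/193, 6/193, 16/193) → H(X|Y=0) = 0.6082
  Y=1: P(Y=1) = 0.494, P(X|Y=1) = (17/247, 16/19, 22/247) → H(X|Y=1) = 0.7853
  Y=2: P(Y=2) = 0.151, P(X|Y=2) = (12/151, 24/151, 115/151) → H(X|Y=2) = 1.0113
  Y=3: P(Y=3) = 0.162, P(X|Y=3) = (1/162, 20/81, 121/162) → H(X|Y=3) = 0.8580
H(X|Y) = 0.193·0.6082 + 0.494·0.7853 + 0.151·1.0113 + 0.162·0.8580 = 0.7970 bits

I(X;Y) = H(X) - H(X|Y) = 1.5049 - 0.7970 = 0.7079 bits

Cross-check via I(X;Y) = H(X) + H(Y) - H(X,Y): computing H(Y) from the column sums and H(X,Y) from the 12 cells in the same way gives H(Y) = 1.7979 bits and H(X,Y) = 2.5949 bits, so
I(X;Y) = 1.5049 + 1.7979 - 2.5949 = 0.7079 bits ✓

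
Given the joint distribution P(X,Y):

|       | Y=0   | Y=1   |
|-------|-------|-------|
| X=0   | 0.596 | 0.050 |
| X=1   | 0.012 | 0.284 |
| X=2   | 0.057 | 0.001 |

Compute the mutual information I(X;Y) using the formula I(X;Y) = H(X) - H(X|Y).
0.5864 bits

I(X;Y) = H(X) - H(X|Y)

Marginal of X (row sums):
  P(X=0) = 0.596 + 0.050 = 0.646
  P(X=1) = 0.012 + 0.284 = 0.296
  P(X=2) = 0.057 + 0.001 = 0.058
H(X) = -[0.646·log₂(0.646) + 0.296·log₂(0.296) + 0.058·log₂(0.058)]
  = 0.407234 + 0.519874 + 0.238253 = 1.16536 bits

Marginal of Y (column sums):
  P(Y=0) = 0.596 + 0.012 + 0.057 = 0.665
  P(Y=1) = 0.050 + 0.284 + 0.001 = 0.335
H(X|Y) = Σ_y P(y)·H(X|Y=y):
  Y=0: P(Y=0) = 0.665, P(X|Y=0) = (596/665, 12/665, 3/35) → H(X|Y=0) = 0.549964
  Y=1: P(Y=1) = 0.335, P(X|Y=1) = (10/67, 284/335, 1/335) → H(X|Y=1) = 0.636611
H(X|Y) = 0.665·0.549964 + 0.335·0.636611 = 0.57899 bits

I(X;Y) = H(X) - H(X|Y) = 1.16536 - 0.57899 = 0.5864 bits

Cross-check via I(X;Y) = H(X) + H(Y) - H(X,Y): computing H(Y) from the column sums and H(X,Y) from the 6 cells in the same way gives H(Y) = 0.91995 bits and H(X,Y) = 1.49894 bits, so
I(X;Y) = 1.16536 + 0.91995 - 1.49894 = 0.5864 bits ✓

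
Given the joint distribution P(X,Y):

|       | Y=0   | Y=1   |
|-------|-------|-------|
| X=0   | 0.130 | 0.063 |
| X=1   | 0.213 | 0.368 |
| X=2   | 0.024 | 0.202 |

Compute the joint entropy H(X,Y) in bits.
2.2351 bits

H(X,Y) = -Σ_{x,y} P(x,y) log₂ P(x,y). Per-cell terms -P(x,y)·log₂P(x,y):
  X=0: 0.382644, 0.251276
  X=1: 0.475219, 0.530738
  X=2: 0.129140, 0.466130
Sum of the 6 terms: H(X,Y) = 2.2351 bits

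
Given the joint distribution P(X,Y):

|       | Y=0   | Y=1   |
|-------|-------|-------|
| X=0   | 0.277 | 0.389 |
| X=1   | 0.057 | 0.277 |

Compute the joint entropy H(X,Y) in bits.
1.7915 bits

H(X,Y) = -Σ_{x,y} P(x,y) log₂ P(x,y). Per-cell terms -P(x,y)·log₂P(x,y):
  X=0: 0.5130, 0.5299
  X=1: 0.2356, 0.5130
Sum of the 4 terms: H(X,Y) = 1.7915 bits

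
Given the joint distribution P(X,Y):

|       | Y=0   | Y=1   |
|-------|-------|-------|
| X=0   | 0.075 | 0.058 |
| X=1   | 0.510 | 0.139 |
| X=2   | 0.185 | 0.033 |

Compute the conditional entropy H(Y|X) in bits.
0.7515 bits

H(Y|X) = H(X,Y) - H(X)

H(X,Y) = -Σ_{x,y} P(x,y) log₂ P(x,y). Per-cell terms -P(x,y)·log₂P(x,y):
  X=0: 0.280272, 0.238253
  X=1: 0.495430, 0.395711
  X=2: 0.450365, 0.162406
Sum of the 6 terms: H(X,Y) = 2.02244 bits

Marginal of X (row sums):
  P(X=0) = 0.075 + 0.058 = 0.133
  P(X=1) = 0.510 + 0.139 = 0.649
  P(X=2) = 0.185 + 0.033 = 0.218
H(X) = -[0.133·log₂(0.133) + 0.649·log₂(0.649) + 0.218·log₂(0.218)]
  = 0.387097 + 0.404788 + 0.479077 = 1.27096 bits

H(Y|X) = H(X,Y) - H(X) = 2.02244 - 1.27096 = 0.7515 bits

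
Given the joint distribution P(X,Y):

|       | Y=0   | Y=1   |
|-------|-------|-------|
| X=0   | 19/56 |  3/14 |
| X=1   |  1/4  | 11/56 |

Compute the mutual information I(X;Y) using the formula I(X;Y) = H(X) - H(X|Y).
0.0021 bits

I(X;Y) = H(X) - H(X|Y)

Marginal of X (row sums):
  P(X=0) = 19/56 + 3/14 = 31/56
  P(X=1) = 1/4 + 11/56 = 25/56
H(X) = -[(31/56)·log₂(31/56) + (25/56)·log₂(25/56)]
  = 0.4723 + 0.5194 = 0.9917 bits

Marginal of Y (column sums):
  P(Y=0) = 19/56 + 1/4 = 33/56
  P(Y=1) = 3/14 + 11/56 = 23/56
H(X|Y) = Σ_y P(y)·H(X|Y=y):
  Y=0: P(Y=0) = 33/56, P(X|Y=0) = (19/33, 14/33) → H(X|Y=0) = 0.9834
  Y=1: P(Y=1) = 23/56, P(X|Y=1) = (12/23, 11/23) → H(X|Y=1) = 0.9986
H(X|Y) = (33/56)·0.9834 + (23/56)·0.9986 = 0.9896 bits

I(X;Y) = H(X) - H(X|Y) = 0.9917 - 0.9896 = 0.0021 bits

Cross-check via I(X;Y) = H(X) + H(Y) - H(X,Y): computing H(Y) from the column sums and H(X,Y) from the 4 cells in the same way gives H(Y) = 0.9769 bits and H(X,Y) = 1.9665 bits, so
I(X;Y) = 0.9917 + 0.9769 - 1.9665 = 0.0021 bits ✓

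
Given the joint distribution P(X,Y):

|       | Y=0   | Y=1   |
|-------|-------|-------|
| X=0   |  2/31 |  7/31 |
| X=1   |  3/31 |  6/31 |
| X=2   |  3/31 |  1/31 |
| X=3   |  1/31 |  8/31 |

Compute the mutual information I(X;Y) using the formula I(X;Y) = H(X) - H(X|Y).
0.1299 bits

I(X;Y) = H(X) - H(X|Y)

Marginal of X (row sums):
  P(X=0) = 2/31 + 7/31 = 9/31
  P(X=1) = 3/31 + 6/31 = 9/31
  P(X=2) = 3/31 + 1/31 = 4/31
  P(X=3) = 1/31 + 8/31 = 9/31
H(X) = -[(9/31)·log₂(9/31) + (9/31)·log₂(9/31) + (4/31)·log₂(4/31) + (9/31)·log₂(9/31)]
  = 0.518014 + 0.518014 + 0.381187 + 0.518014 = 1.93523 bits

Marginal of Y (column sums):
  P(Y=0) = 2/31 + 3/31 + 3/31 + 1/31 = 9/31
  P(Y=1) = 7/31 + 6/31 + 1/31 + 8/31 = 22/31
H(X|Y) = Σ_y P(y)·H(X|Y=y):
  Y=0: P(Y=0) = 9/31, P(X|Y=0) = (2/9, 1/3, 1/3, 1/9) → H(X|Y=0) = 1.891061
  Y=1: P(Y=1) = 22/31, P(X|Y=1) = (7/22, 3/11, 1/22, 4/11) → H(X|Y=1) = 1.770283
H(X|Y) = (9/31)·1.891061 + (22/31)·1.770283 = 1.80535 bits

I(X;Y) = H(X) - H(X|Y) = 1.93523 - 1.80535 = 0.1299 bits

Cross-check via I(X;Y) = H(X) + H(Y) - H(X,Y): computing H(Y) from the column sums and H(X,Y) from the 8 cells in the same way gives H(Y) = 0.86914 bits and H(X,Y) = 2.67449 bits, so
I(X;Y) = 1.93523 + 0.86914 - 2.67449 = 0.1299 bits ✓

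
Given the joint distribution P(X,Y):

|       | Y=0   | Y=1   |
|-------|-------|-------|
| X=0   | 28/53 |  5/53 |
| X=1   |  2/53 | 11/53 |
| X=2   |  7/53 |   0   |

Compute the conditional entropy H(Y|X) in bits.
0.5340 bits

H(Y|X) = H(X,Y) - H(X)

H(X,Y) = -Σ_{x,y} P(x,y) log₂ P(x,y). Per-cell terms -P(x,y)·log₂P(x,y):
  X=0: 0.48634, 0.32132
  X=1: 0.17841, 0.47082
  X=2: 0.38574, 0.00000
  (cells with P = 0 contribute 0)
Sum of the 6 terms: H(X,Y) = 1.8426 bits

Marginal of X (row sums):
  P(X=0) = 28/53 + 5/53 = 33/53
  P(X=1) = 2/53 + 11/53 = 13/53
  P(X=2) = 7/53 + 0 = 7/53
H(X) = -[(33/53)·log₂(33/53) + (13/53)·log₂(13/53) + (7/53)·log₂(7/53)]
  = 0.42559 + 0.49731 + 0.38574 = 1.3086 bits

H(Y|X) = H(X,Y) - H(X) = 1.8426 - 1.3086 = 0.5340 bits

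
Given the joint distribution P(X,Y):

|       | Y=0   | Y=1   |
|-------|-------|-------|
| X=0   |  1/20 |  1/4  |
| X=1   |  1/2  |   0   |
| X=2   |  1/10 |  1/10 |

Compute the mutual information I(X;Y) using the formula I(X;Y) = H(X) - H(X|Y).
0.5391 bits

I(X;Y) = H(X) - H(X|Y)

Marginal of X (row sums):
  P(X=0) = 1/20 + 1/4 = 3/10
  P(X=1) = 1/2 + 0 = 1/2
  P(X=2) = 1/10 + 1/10 = 1/5
H(X) = -[(3/10)·log₂(3/10) + (1/2)·log₂(1/2) + (1/5)·log₂(1/5)]
  = 0.5211 + 0.5000 + 0.4644 = 1.4855 bits

Marginal of Y (column sums):
  P(Y=0) = 1/20 + 1/2 + 1/10 = 13/20
  P(Y=1) = 1/4 + 0 + 1/10 = 7/20
H(X|Y) = Σ_y P(y)·H(X|Y=y):
  Y=0: P(Y=0) = 13/20, P(X|Y=0) = (1/13, 10/13, 2/13) → H(X|Y=0) = 0.9913
  Y=1: P(Y=1) = 7/20, P(X|Y=1) = (5/7, 0, 2/7) → H(X|Y=1) = 0.8631
H(X|Y) = (13/20)·0.9913 + (7/20)·0.8631 = 0.9464 bits

I(X;Y) = H(X) - H(X|Y) = 1.4855 - 0.9464 = 0.5391 bits

Cross-check via I(X;Y) = H(X) + H(Y) - H(X,Y): computing H(Y) from the column sums and H(X,Y) from the 6 cells in the same way gives H(Y) = 0.9341 bits and H(X,Y) = 1.8805 bits, so
I(X;Y) = 1.4855 + 0.9341 - 1.8805 = 0.5391 bits ✓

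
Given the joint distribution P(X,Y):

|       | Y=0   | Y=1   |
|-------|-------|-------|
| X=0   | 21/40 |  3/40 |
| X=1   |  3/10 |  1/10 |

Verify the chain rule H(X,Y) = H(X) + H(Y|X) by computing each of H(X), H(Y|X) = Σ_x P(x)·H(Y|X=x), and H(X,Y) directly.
H(X) = 0.9710 bits, H(Y|X) = 0.6506 bits, H(X,Y) = 1.6216 bits

Marginal of X (row sums):
  P(X=0) = 21/40 + 3/40 = 3/5
  P(X=1) = 3/10 + 1/10 = 2/5
H(X) = -[(3/5)·log₂(3/5) + (2/5)·log₂(2/5)]
  = 0.4421794 + 0.5287712 = 0.9710 bits

H(Y|X) = Σ_x P(x)·H(Y|X=x):
  X=0: P(X=0) = 3/5, P(Y|X=0) = (7/8, 1/8) → H(Y|X=0) = 0.5435644
  X=1: P(X=1) = 2/5, P(Y|X=1) = (3/4, 1/4) → H(Y|X=1) = 0.8112781
H(Y|X) = (3/5)·0.5435644 + (2/5)·0.8112781 = 0.6506 bits

H(X,Y) = -Σ_{x,y} P(x,y) log₂ P(x,y). Per-cell terms -P(x,y)·log₂P(x,y):
  X=0: 0.4880456, 0.2802724
  X=1: 0.5210897, 0.3321928
Sum of the 4 terms: H(X,Y) = 1.6216 bits

Chain rule check:
  H(X) + H(Y|X) = 0.9710 + 0.6506 = 1.6216 bits
  H(X,Y) = 1.6216 bits
✓ Chain rule verified.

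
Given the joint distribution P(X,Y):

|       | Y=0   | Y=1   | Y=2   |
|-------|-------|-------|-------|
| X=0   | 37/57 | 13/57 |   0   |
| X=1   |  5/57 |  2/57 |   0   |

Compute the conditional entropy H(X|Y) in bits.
0.5371 bits

H(X|Y) = H(X,Y) - H(Y)

H(X,Y) = -Σ_{x,y} P(x,y) log₂ P(x,y). Per-cell terms -P(x,y)·log₂P(x,y):
  X=0: 0.40469, 0.48635, 0.00000
  X=1: 0.30798, 0.16958, 0.00000
  (cells with P = 0 contribute 0)
Sum of the 6 terms: H(X,Y) = 1.3686 bits

Marginal of Y (column sums):
  P(Y=0) = 37/57 + 5/57 = 14/19
  P(Y=1) = 13/57 + 2/57 = 5/19
  P(Y=2) = 0 + 0 = 0
H(Y) = -[(14/19)·log₂(14/19) + (5/19)·log₂(5/19)]   (outcomes with P = 0 contribute 0)
  = 0.32463 + 0.50684 = 0.8315 bits

H(X|Y) = H(X,Y) - H(Y) = 1.3686 - 0.8315 = 0.5371 bits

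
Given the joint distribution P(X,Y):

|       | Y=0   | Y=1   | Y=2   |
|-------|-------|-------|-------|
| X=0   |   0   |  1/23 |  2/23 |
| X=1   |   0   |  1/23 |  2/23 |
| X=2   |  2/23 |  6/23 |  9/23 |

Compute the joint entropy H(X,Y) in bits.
2.3479 bits

H(X,Y) = -Σ_{x,y} P(x,y) log₂ P(x,y). Per-cell terms -P(x,y)·log₂P(x,y):
  X=0: 0.0000000, 0.1966766, 0.3063967
  X=1: 0.0000000, 0.1966766, 0.3063967
  X=2: 0.3063967, 0.5057216, 0.5296840
  (cells with P = 0 contribute 0)
Sum of the 9 terms: H(X,Y) = 2.3479 bits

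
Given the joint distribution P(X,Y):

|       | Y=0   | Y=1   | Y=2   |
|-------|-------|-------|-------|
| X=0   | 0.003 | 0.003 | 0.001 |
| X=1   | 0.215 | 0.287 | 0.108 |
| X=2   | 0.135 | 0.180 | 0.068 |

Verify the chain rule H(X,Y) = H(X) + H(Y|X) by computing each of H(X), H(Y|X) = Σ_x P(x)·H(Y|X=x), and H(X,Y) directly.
H(X) = 1.0154 bits, H(Y|X) = 1.4843 bits, H(X,Y) = 2.4997 bits

Marginal of X (row sums):
  P(X=0) = 0.003 + 0.003 + 0.001 = 0.007
  P(X=1) = 0.215 + 0.287 + 0.108 = 0.610
  P(X=2) = 0.135 + 0.180 + 0.068 = 0.383
H(X) = -[0.007·log₂(0.007) + 0.610·log₂(0.610) + 0.383·log₂(0.383)]
  = 0.0501 + 0.4350 + 0.5303 = 1.0154 bits

H(Y|X) = Σ_x P(x)·H(Y|X=x):
  X=0: P(X=0) = 0.007, P(Y|X=0) = (3/7, 3/7, 1/7) → H(Y|X=0) = 1.4488
  X=1: P(X=1) = 0.610, P(Y|X=1) = (43/122, 287/610, 54/305) → H(Y|X=1) = 1.4843
  X=2: P(X=2) = 0.383, P(Y|X=2) = (135/383, 180/383, 68/383) → H(Y|X=2) = 1.4850
H(Y|X) = 0.007·1.4488 + 0.610·1.4843 + 0.383·1.4850 = 1.4843 bits

H(X,Y) = -Σ_{x,y} P(x,y) log₂ P(x,y). Per-cell terms -P(x,y)·log₂P(x,y):
  X=0: 0.0251, 0.0251, 0.0100
  X=1: 0.4768, 0.5169, 0.3468
  X=2: 0.3900, 0.4453, 0.2637
Sum of the 9 terms: H(X,Y) = 2.4997 bits

Chain rule check:
  H(X) + H(Y|X) = 1.0154 + 1.4843 = 2.4997 bits
  H(X,Y) = 2.4997 bits
✓ Chain rule verified.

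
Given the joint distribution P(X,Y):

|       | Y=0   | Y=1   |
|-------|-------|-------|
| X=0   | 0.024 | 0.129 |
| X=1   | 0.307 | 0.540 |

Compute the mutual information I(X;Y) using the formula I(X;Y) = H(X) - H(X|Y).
0.0199 bits

I(X;Y) = H(X) - H(X|Y)

Marginal of X (row sums):
  P(X=0) = 0.024 + 0.129 = 0.153
  P(X=1) = 0.307 + 0.540 = 0.847
H(X) = -[0.153·log₂(0.153) + 0.847·log₂(0.847)]
  = 0.414385 + 0.202913 = 0.61730 bits

Marginal of Y (column sums):
  P(Y=0) = 0.024 + 0.307 = 0.331
  P(Y=1) = 0.129 + 0.540 = 0.669
H(X|Y) = Σ_y P(y)·H(X|Y=y):
  Y=0: P(Y=0) = 0.331, P(X|Y=0) = (24/331, 307/331) → H(X|Y=0) = 0.375212
  Y=1: P(Y=1) = 0.669, P(X|Y=1) = (43/223, 180/223) → H(X|Y=1) = 0.707344
H(X|Y) = 0.331·0.375212 + 0.669·0.707344 = 0.59741 bits

I(X;Y) = H(X) - H(X|Y) = 0.61730 - 0.59741 = 0.0199 bits

Cross-check via I(X;Y) = H(X) + H(Y) - H(X,Y): computing H(Y) from the column sums and H(X,Y) from the 4 cells in the same way gives H(Y) = 0.91594 bits and H(X,Y) = 1.51335 bits, so
I(X;Y) = 0.61730 + 0.91594 - 1.51335 = 0.0199 bits ✓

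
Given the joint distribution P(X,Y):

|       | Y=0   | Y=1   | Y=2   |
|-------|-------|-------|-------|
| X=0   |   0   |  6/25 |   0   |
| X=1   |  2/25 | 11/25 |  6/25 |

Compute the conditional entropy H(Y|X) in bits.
1.0059 bits

H(Y|X) = H(X,Y) - H(X)

H(X,Y) = -Σ_{x,y} P(x,y) log₂ P(x,y). Per-cell terms -P(x,y)·log₂P(x,y):
  X=0: 0.00000, 0.49413, 0.00000
  X=1: 0.29151, 0.52115, 0.49413
  (cells with P = 0 contribute 0)
Sum of the 6 terms: H(X,Y) = 1.8009 bits

Marginal of X (row sums):
  P(X=0) = 0 + 6/25 + 0 = 6/25
  P(X=1) = 2/25 + 11/25 + 6/25 = 19/25
H(X) = -[(6/25)·log₂(6/25) + (19/25)·log₂(19/25)]
  = 0.49413 + 0.30091 = 0.7950 bits

H(Y|X) = H(X,Y) - H(X) = 1.8009 - 0.7950 = 1.0059 bits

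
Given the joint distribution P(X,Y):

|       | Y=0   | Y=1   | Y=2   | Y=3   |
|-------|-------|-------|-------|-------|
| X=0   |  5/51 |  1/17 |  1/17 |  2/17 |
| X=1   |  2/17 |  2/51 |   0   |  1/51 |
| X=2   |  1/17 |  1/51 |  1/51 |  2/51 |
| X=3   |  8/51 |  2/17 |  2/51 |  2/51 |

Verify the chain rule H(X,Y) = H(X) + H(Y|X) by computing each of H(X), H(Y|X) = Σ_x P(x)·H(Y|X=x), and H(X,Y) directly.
H(X) = 1.8935 bits, H(Y|X) = 1.7318 bits, H(X,Y) = 3.6253 bits

Marginal of X (row sums):
  P(X=0) = 5/51 + 1/17 + 1/17 + 2/17 = 1/3
  P(X=1) = 2/17 + 2/51 + 0 + 1/51 = 3/17
  P(X=2) = 1/17 + 1/51 + 1/51 + 2/51 = 7/51
  P(X=3) = 8/51 + 2/17 + 2/51 + 2/51 = 6/17
H(X) = -[(1/3)·log₂(1/3) + (3/17)·log₂(3/17) + (7/51)·log₂(7/51) + (6/17)·log₂(6/17)]
  = 0.52832 + 0.44162 + 0.39324 + 0.53029 = 1.8935 bits

H(Y|X) = Σ_x P(x)·H(Y|X=x):
  X=0: P(X=0) = 1/3, P(Y|X=0) = (5/17, 3/17, 3/17, 6/17) → H(Y|X=0) = 1.93280
  X=1: P(X=1) = 3/17, P(Y|X=1) = (2/3, 2/9, 0, 1/9) → H(Y|X=1) = 1.22439
  X=2: P(X=2) = 7/51, P(Y|X=2) = (3/7, 1/7, 1/7, 2/7) → H(Y|X=2) = 1.84237
  X=3: P(X=3) = 6/17, P(Y|X=3) = (4/9, 1/3, 1/9, 1/9) → H(Y|X=3) = 1.75272
H(Y|X) = (1/3)·1.93280 + (3/17)·1.22439 + (7/51)·1.84237 + (6/17)·1.75272 = 1.7318 bits

H(X,Y) = -Σ_{x,y} P(x,y) log₂ P(x,y). Per-cell terms -P(x,y)·log₂P(x,y):
  X=0: 0.32848, 0.24044, 0.24044, 0.36323
  X=1: 0.36323, 0.18323, 0.00000, 0.11122
  X=2: 0.24044, 0.11122, 0.11122, 0.18323
  X=3: 0.41920, 0.36323, 0.18323, 0.18323
  (cells with P = 0 contribute 0)
Sum of the 16 terms: H(X,Y) = 3.6253 bits

Chain rule check:
  H(X) + H(Y|X) = 1.8935 + 1.7318 = 3.6253 bits
  H(X,Y) = 3.6253 bits
✓ Chain rule verified.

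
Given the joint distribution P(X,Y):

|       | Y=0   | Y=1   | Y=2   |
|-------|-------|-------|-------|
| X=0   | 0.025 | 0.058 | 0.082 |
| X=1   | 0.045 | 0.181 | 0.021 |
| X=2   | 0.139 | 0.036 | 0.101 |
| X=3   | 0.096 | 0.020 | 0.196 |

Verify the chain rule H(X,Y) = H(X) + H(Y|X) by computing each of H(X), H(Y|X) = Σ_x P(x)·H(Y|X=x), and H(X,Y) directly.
H(X) = 1.9641 bits, H(Y|X) = 1.2685 bits, H(X,Y) = 3.2326 bits

Marginal of X (row sums):
  P(X=0) = 0.025 + 0.058 + 0.082 = 0.165
  P(X=1) = 0.045 + 0.181 + 0.021 = 0.247
  P(X=2) = 0.139 + 0.036 + 0.101 = 0.276
  P(X=3) = 0.096 + 0.020 + 0.196 = 0.312
H(X) = -[0.165·log₂(0.165) + 0.247·log₂(0.247) + 0.276·log₂(0.276) + 0.312·log₂(0.312)]
  = 0.4289 + 0.4983 + 0.5126 + 0.5243 = 1.9641 bits

H(Y|X) = Σ_x P(x)·H(Y|X=x):
  X=0: P(X=0) = 0.165, P(Y|X=0) = (5/33, 58/165, 82/165) → H(Y|X=0) = 1.4440
  X=1: P(X=1) = 0.247, P(Y|X=1) = (45/247, 181/247, 21/247) → H(Y|X=1) = 1.0786
  X=2: P(X=2) = 0.276, P(Y|X=2) = (139/276, 3/23, 101/276) → H(Y|X=2) = 1.4124
  X=3: P(X=3) = 0.312, P(Y|X=3) = (4/13, 5/78, 49/78) → H(Y|X=3) = 1.1986
H(Y|X) = 0.165·1.4440 + 0.247·1.0786 + 0.276·1.4124 + 0.312·1.1986 = 1.2685 bits

H(X,Y) = -Σ_{x,y} P(x,y) log₂ P(x,y). Per-cell terms -P(x,y)·log₂P(x,y):
  X=0: 0.1330, 0.2383, 0.2959
  X=1: 0.2013, 0.4463, 0.1170
  X=2: 0.3957, 0.1727, 0.3341
  X=3: 0.3246, 0.1129, 0.4608
Sum of the 12 terms: H(X,Y) = 3.2326 bits

Chain rule check:
  H(X) + H(Y|X) = 1.9641 + 1.2685 = 3.2326 bits
  H(X,Y) = 3.2326 bits
✓ Chain rule verified.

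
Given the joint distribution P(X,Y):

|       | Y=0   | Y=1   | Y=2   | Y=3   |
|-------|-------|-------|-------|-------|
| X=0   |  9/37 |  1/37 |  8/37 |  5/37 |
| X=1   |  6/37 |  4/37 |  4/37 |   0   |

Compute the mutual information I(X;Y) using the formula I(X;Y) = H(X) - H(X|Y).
0.1679 bits

I(X;Y) = H(X) - H(X|Y)

Marginal of X (row sums):
  P(X=0) = 9/37 + 1/37 + 8/37 + 5/37 = 23/37
  P(X=1) = 6/37 + 4/37 + 4/37 + 0 = 14/37
H(X) = -[(23/37)·log₂(23/37) + (14/37)·log₂(14/37)]
  = 0.426365 + 0.530524 = 0.95689 bits

Marginal of Y (column sums):
  P(Y=0) = 9/37 + 6/37 = 15/37
  P(Y=1) = 1/37 + 4/37 = 5/37
  P(Y=2) = 8/37 + 4/37 = 12/37
  P(Y=3) = 5/37 + 0 = 5/37
H(X|Y) = Σ_y P(y)·H(X|Y=y):
  Y=0: P(Y=0) = 15/37, P(X|Y=0) = (3/5, 2/5) → H(X|Y=0) = 0.970951
  Y=1: P(Y=1) = 5/37, P(X|Y=1) = (1/5, 4/5) → H(X|Y=1) = 0.721928
  Y=2: P(Y=2) = 12/37, P(X|Y=2) = (2/3, 1/3) → H(X|Y=2) = 0.918296
  Y=3: P(Y=3) = 5/37, P(X|Y=3) = (1, 0) → H(X|Y=3) = 0.000000
H(X|Y) = (15/37)·0.970951 + (5/37)·0.721928 + (12/37)·0.918296 + (5/37)·0.000000 = 0.78901 bits

I(X;Y) = H(X) - H(X|Y) = 0.95689 - 0.78901 = 0.1679 bits

Cross-check via I(X;Y) = H(X) + H(Y) - H(X,Y): computing H(Y) from the column sums and H(X,Y) from the 8 cells in the same way gives H(Y) = 1.83534 bits and H(X,Y) = 2.62435 bits, so
I(X;Y) = 0.95689 + 1.83534 - 2.62435 = 0.1679 bits ✓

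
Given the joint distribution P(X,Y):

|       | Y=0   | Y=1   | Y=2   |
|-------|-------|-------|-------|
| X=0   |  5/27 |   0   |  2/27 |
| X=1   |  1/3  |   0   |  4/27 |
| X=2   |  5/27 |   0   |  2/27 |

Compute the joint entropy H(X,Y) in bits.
2.3938 bits

H(X,Y) = -Σ_{x,y} P(x,y) log₂ P(x,y). Per-cell terms -P(x,y)·log₂P(x,y):
  X=0: 0.45055, 0.00000, 0.27814
  X=1: 0.52832, 0.00000, 0.40813
  X=2: 0.45055, 0.00000, 0.27814
  (cells with P = 0 contribute 0)
Sum of the 9 terms: H(X,Y) = 2.3938 bits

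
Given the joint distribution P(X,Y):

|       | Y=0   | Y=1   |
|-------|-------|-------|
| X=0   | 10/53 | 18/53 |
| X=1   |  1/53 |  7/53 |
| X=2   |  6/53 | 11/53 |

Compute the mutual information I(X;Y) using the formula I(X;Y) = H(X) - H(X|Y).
0.0260 bits

I(X;Y) = H(X) - H(X|Y)

Marginal of X (row sums):
  P(X=0) = 10/53 + 18/53 = 28/53
  P(X=1) = 1/53 + 7/53 = 8/53
  P(X=2) = 6/53 + 11/53 = 17/53
H(X) = -[(28/53)·log₂(28/53) + (8/53)·log₂(8/53) + (17/53)·log₂(17/53)]
  = 0.4863 + 0.4118 + 0.5262 = 1.4243 bits

Marginal of Y (column sums):
  P(Y=0) = 10/53 + 1/53 + 6/53 = 17/53
  P(Y=1) = 18/53 + 7/53 + 11/53 = 36/53
H(X|Y) = Σ_y P(y)·H(X|Y=y):
  Y=0: P(Y=0) = 17/53, P(X|Y=0) = (10/17, 1/17, 6/17) → H(X|Y=0) = 1.2210
  Y=1: P(Y=1) = 36/53, P(X|Y=1) = (1/2, 7/36, 11/36) → H(X|Y=1) = 1.4820
H(X|Y) = (17/53)·1.2210 + (36/53)·1.4820 = 1.3983 bits

I(X;Y) = H(X) - H(X|Y) = 1.4243 - 1.3983 = 0.0260 bits

Cross-check via I(X;Y) = H(X) + H(Y) - H(X,Y): computing H(Y) from the column sums and H(X,Y) from the 6 cells in the same way gives H(Y) = 0.9052 bits and H(X,Y) = 2.3035 bits, so
I(X;Y) = 1.4243 + 0.9052 - 2.3035 = 0.0260 bits ✓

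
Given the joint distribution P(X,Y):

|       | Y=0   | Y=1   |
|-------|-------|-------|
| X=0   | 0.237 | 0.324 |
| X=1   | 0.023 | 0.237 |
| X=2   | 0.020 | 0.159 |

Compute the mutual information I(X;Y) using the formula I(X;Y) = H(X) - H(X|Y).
0.1017 bits

I(X;Y) = H(X) - H(X|Y)

Marginal of X (row sums):
  P(X=0) = 0.237 + 0.324 = 0.561
  P(X=1) = 0.023 + 0.237 = 0.260
  P(X=2) = 0.020 + 0.159 = 0.179
H(X) = -[0.561·log₂(0.561) + 0.260·log₂(0.260) + 0.179·log₂(0.179)]
  = 0.4678 + 0.5053 + 0.4443 = 1.4174 bits

Marginal of Y (column sums):
  P(Y=0) = 0.237 + 0.023 + 0.020 = 0.280
  P(Y=1) = 0.324 + 0.237 + 0.159 = 0.720
H(X|Y) = Σ_y P(y)·H(X|Y=y):
  Y=0: P(Y=0) = 0.280, P(X|Y=0) = (237/280, 23/280, 1/14) → H(X|Y=0) = 0.7717
  Y=1: P(Y=1) = 0.720, P(X|Y=1) = (9/20, 79/240, 53/240) → H(X|Y=1) = 1.5273
H(X|Y) = 0.280·0.7717 + 0.720·1.5273 = 1.3157 bits

I(X;Y) = H(X) - H(X|Y) = 1.4174 - 1.3157 = 0.1017 bits

Cross-check via I(X;Y) = H(X) + H(Y) - H(X,Y): computing H(Y) from the column sums and H(X,Y) from the 6 cells in the same way gives H(Y) = 0.8555 bits and H(X,Y) = 2.1712 bits, so
I(X;Y) = 1.4174 + 0.8555 - 2.1712 = 0.1017 bits ✓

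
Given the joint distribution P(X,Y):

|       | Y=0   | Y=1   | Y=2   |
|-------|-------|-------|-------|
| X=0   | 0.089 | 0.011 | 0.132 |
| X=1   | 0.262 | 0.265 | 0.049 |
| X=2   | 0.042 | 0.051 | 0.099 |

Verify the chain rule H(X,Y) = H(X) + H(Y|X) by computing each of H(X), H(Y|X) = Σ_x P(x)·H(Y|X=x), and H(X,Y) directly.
H(X) = 1.4045 bits, H(Y|X) = 1.3318 bits, H(X,Y) = 2.7364 bits

Marginal of X (row sums):
  P(X=0) = 0.089 + 0.011 + 0.132 = 0.232
  P(X=1) = 0.262 + 0.265 + 0.049 = 0.576
  P(X=2) = 0.042 + 0.051 + 0.099 = 0.192
H(X) = -[0.232·log₂(0.232) + 0.576·log₂(0.576) + 0.192·log₂(0.192)]
  = 0.4890 + 0.4584 + 0.4571 = 1.4045 bits

H(Y|X) = Σ_x P(x)·H(Y|X=x):
  X=0: P(X=0) = 0.232, P(Y|X=0) = (89/232, 11/232, 33/58) → H(Y|X=0) = 1.2017
  X=1: P(X=1) = 0.576, P(Y|X=1) = (131/288, 265/576, 49/576) → H(Y|X=1) = 1.3347
  X=2: P(X=2) = 0.192, P(Y|X=2) = (7/32, 17/64, 33/64) → H(Y|X=2) = 1.4804
H(Y|X) = 0.232·1.2017 + 0.576·1.3347 + 0.192·1.4804 = 1.3318 bits

H(X,Y) = -Σ_{x,y} P(x,y) log₂ P(x,y). Per-cell terms -P(x,y)·log₂P(x,y):
  X=0: 0.3106, 0.0716, 0.3856
  X=1: 0.5063, 0.5077, 0.2132
  X=2: 0.1921, 0.2190, 0.3303
Sum of the 9 terms: H(X,Y) = 2.7364 bits

Chain rule check:
  H(X) + H(Y|X) = 1.4045 + 1.3318 = 2.7363 bits
  H(X,Y) = 2.7364 bits
✓ Chain rule verified (Δ = 0.0001 is 4-dp rounding noise: each of the three values was rounded independently).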